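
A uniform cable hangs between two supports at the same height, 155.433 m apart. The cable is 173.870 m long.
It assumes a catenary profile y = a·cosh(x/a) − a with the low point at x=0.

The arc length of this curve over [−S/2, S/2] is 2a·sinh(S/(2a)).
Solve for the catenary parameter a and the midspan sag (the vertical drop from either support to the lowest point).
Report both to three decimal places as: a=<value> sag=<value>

seed: a₀ = √(S³/(24(L−S))) = √(155.433³/(24·18.437)) = 92.122156
iter 1: u=0.843624  f(a)=+6.673e-01  f'(a)=-4.295e-01  a ← 92.122156 − (+6.673e-01/-4.295e-01) = 93.675870
iter 2: u=0.829632  f(a)=+1.726e-02  f'(a)=-4.075e-01  a ← 93.675870 − (+1.726e-02/-4.075e-01) = 93.718214
iter 3: u=0.829257  f(a)=+1.222e-05  f'(a)=-4.070e-01  a ← 93.718214 − (+1.222e-05/-4.070e-01) = 93.718244
iter 4: u=0.829257  f(a)=+6.196e-12  f'(a)=-4.070e-01  a ← 93.718244 − (+6.196e-12/-4.070e-01) = 93.718244
converged: |Δa| < 1e-12 after 4 iterations
sag = a·(cosh(S/(2a)) − 1) = 93.718244·(cosh(0.829257) − 1) = 34.112908
T_max/T_min = cosh(S/(2a)) = 1.363994

a=93.718 sag=34.113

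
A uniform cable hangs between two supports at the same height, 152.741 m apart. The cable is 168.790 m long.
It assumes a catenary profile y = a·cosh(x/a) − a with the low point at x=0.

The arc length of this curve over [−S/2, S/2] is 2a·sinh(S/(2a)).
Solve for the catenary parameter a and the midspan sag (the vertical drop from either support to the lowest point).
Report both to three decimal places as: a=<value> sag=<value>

a=97.665 sag=31.412

seed: a₀ = √(S³/(24(L−S))) = √(152.741³/(24·16.049)) = 96.184222
iter 1: u=0.794002  f(a)=+5.136e-01  f'(a)=-3.552e-01  a ← 96.184222 − (+5.136e-01/-3.552e-01) = 97.629918
iter 2: u=0.782245  f(a)=+1.181e-02  f'(a)=-3.391e-01  a ← 97.629918 − (+1.181e-02/-3.391e-01) = 97.664742
iter 3: u=0.781966  f(a)=+6.568e-06  f'(a)=-3.387e-01  a ← 97.664742 − (+6.568e-06/-3.387e-01) = 97.664761
iter 4: u=0.781966  f(a)=+2.046e-12  f'(a)=-3.387e-01  a ← 97.664761 − (+2.046e-12/-3.387e-01) = 97.664761
converged: |Δa| < 1e-12 after 4 iterations
sag = a·(cosh(S/(2a)) − 1) = 97.664761·(cosh(0.781966) − 1) = 31.412431
T_max/T_min = cosh(S/(2a)) = 1.321635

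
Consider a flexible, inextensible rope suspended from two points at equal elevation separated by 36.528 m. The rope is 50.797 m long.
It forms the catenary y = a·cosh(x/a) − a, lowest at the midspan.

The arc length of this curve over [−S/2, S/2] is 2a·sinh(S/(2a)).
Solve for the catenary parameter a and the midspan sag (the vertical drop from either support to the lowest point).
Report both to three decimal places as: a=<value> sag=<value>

a=12.574 sag=15.766

seed: a₀ = √(S³/(24(L−S))) = √(36.528³/(24·14.269)) = 11.929890
iter 1: u=1.530945  f(a)=+1.769e+00  f'(a)=-3.002e+00  a ← 11.929890 − (+1.769e+00/-3.002e+00) = 12.519062
iter 2: u=1.458895  f(a)=+1.395e-01  f'(a)=-2.545e+00  a ← 12.519062 − (+1.395e-01/-2.545e+00) = 12.573849
iter 3: u=1.452539  f(a)=+1.031e-03  f'(a)=-2.508e+00  a ← 12.573849 − (+1.031e-03/-2.508e+00) = 12.574260
iter 4: u=1.452491  f(a)=+5.730e-08  f'(a)=-2.508e+00  a ← 12.574260 − (+5.730e-08/-2.508e+00) = 12.574260
iter 5: u=1.452491  f(a)=+7.105e-15  f'(a)=-2.508e+00  a ← 12.574260 − (+7.105e-15/-2.508e+00) = 12.574260
converged: |Δa| < 1e-12 after 5 iterations
sag = a·(cosh(S/(2a)) − 1) = 12.574260·(cosh(1.452491) − 1) = 15.766449
T_max/T_min = cosh(S/(2a)) = 2.253867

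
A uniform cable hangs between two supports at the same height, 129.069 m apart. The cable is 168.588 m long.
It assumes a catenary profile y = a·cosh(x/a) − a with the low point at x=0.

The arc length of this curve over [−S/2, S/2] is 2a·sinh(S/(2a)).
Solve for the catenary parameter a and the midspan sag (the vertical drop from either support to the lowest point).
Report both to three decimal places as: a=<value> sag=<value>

a=49.662 sag=48.174

seed: a₀ = √(S³/(24(L−S))) = √(129.069³/(24·39.519)) = 47.612866
iter 1: u=1.355400  f(a)=+3.793e+00  f'(a)=-1.986e+00  a ← 47.612866 − (+3.793e+00/-1.986e+00) = 49.523012
iter 2: u=1.303121  f(a)=+2.402e-01  f'(a)=-1.741e+00  a ← 49.523012 − (+2.402e-01/-1.741e+00) = 49.660940
iter 3: u=1.299502  f(a)=+1.107e-03  f'(a)=-1.725e+00  a ← 49.660940 − (+1.107e-03/-1.725e+00) = 49.661582
iter 4: u=1.299485  f(a)=+2.377e-08  f'(a)=-1.725e+00  a ← 49.661582 − (+2.377e-08/-1.725e+00) = 49.661582
iter 5: u=1.299485  f(a)=-2.842e-14  f'(a)=-1.725e+00  a ← 49.661582 − (-2.842e-14/-1.725e+00) = 49.661582
converged: |Δa| < 1e-12 after 5 iterations
sag = a·(cosh(S/(2a)) − 1) = 49.661582·(cosh(1.299485) − 1) = 48.173745
T_max/T_min = cosh(S/(2a)) = 1.970040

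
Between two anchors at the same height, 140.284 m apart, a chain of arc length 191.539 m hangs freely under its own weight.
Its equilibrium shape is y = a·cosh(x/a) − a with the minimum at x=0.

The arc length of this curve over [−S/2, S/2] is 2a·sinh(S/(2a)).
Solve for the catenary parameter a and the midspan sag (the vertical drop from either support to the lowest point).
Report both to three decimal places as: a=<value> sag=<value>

seed: a₀ = √(S³/(24(L−S))) = √(140.284³/(24·51.255)) = 47.373827
iter 1: u=1.480607  f(a)=+5.920e+00  f'(a)=-2.677e+00  a ← 47.373827 − (+5.920e+00/-2.677e+00) = 49.585490
iter 2: u=1.414567  f(a)=+4.398e-01  f'(a)=-2.293e+00  a ← 49.585490 − (+4.398e-01/-2.293e+00) = 49.777340
iter 3: u=1.409115  f(a)=+2.858e-03  f'(a)=-2.263e+00  a ← 49.777340 − (+2.858e-03/-2.263e+00) = 49.778603
iter 4: u=1.409079  f(a)=+1.224e-07  f'(a)=-2.263e+00  a ← 49.778603 − (+1.224e-07/-2.263e+00) = 49.778603
iter 5: u=1.409079  f(a)=+0.000e+00  f'(a)=-2.263e+00  a ← 49.778603 − (+0.000e+00/-2.263e+00) = 49.778603
converged: |Δa| < 1e-12 after 5 iterations
sag = a·(cosh(S/(2a)) − 1) = 49.778603·(cosh(1.409079) − 1) = 58.155203
T_max/T_min = cosh(S/(2a)) = 2.168277

a=49.779 sag=58.155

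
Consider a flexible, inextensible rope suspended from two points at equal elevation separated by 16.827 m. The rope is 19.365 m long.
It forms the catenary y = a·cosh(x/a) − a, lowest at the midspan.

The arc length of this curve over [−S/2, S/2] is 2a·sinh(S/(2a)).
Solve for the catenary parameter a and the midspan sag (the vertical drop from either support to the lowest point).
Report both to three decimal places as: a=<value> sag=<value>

seed: a₀ = √(S³/(24(L−S))) = √(16.827³/(24·2.538)) = 8.844201
iter 1: u=0.951301  f(a)=+1.173e-01  f'(a)=-6.276e-01  a ← 8.844201 − (+1.173e-01/-6.276e-01) = 9.031184
iter 2: u=0.931605  f(a)=+3.825e-03  f'(a)=-5.873e-01  a ← 9.031184 − (+3.825e-03/-5.873e-01) = 9.037697
iter 3: u=0.930934  f(a)=+4.366e-06  f'(a)=-5.859e-01  a ← 9.037697 − (+4.366e-06/-5.859e-01) = 9.037704
iter 4: u=0.930933  f(a)=+5.702e-12  f'(a)=-5.859e-01  a ← 9.037704 − (+5.702e-12/-5.859e-01) = 9.037704
iter 5: u=0.930933  f(a)=+0.000e+00  f'(a)=-5.859e-01  a ← 9.037704 − (+0.000e+00/-5.859e-01) = 9.037704
converged: |Δa| < 1e-12 after 5 iterations
sag = a·(cosh(S/(2a)) − 1) = 9.037704·(cosh(0.930933) − 1) = 4.207329
T_max/T_min = cosh(S/(2a)) = 1.465531

a=9.038 sag=4.207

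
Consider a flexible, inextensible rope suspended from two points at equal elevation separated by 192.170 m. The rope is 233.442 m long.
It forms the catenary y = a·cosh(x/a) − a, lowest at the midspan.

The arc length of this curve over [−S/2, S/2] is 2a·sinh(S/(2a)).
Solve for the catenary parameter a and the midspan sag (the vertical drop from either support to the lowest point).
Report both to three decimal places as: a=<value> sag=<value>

a=87.246 sag=58.479

seed: a₀ = √(S³/(24(L−S))) = √(192.170³/(24·41.272)) = 84.643772
iter 1: u=1.135169  f(a)=+2.742e+00  f'(a)=-1.107e+00  a ← 84.643772 − (+2.742e+00/-1.107e+00) = 87.121443
iter 2: u=1.102886  f(a)=+1.250e-01  f'(a)=-1.008e+00  a ← 87.121443 − (+1.250e-01/-1.008e+00) = 87.245470
iter 3: u=1.101318  f(a)=+2.873e-04  f'(a)=-1.003e+00  a ← 87.245470 − (+2.873e-04/-1.003e+00) = 87.245757
iter 4: u=1.101314  f(a)=+1.525e-09  f'(a)=-1.003e+00  a ← 87.245757 − (+1.525e-09/-1.003e+00) = 87.245757
iter 5: u=1.101314  f(a)=-2.842e-14  f'(a)=-1.003e+00  a ← 87.245757 − (-2.842e-14/-1.003e+00) = 87.245757
converged: |Δa| < 1e-12 after 5 iterations
sag = a·(cosh(S/(2a)) − 1) = 87.245757·(cosh(1.101314) − 1) = 58.478688
T_max/T_min = cosh(S/(2a)) = 1.670275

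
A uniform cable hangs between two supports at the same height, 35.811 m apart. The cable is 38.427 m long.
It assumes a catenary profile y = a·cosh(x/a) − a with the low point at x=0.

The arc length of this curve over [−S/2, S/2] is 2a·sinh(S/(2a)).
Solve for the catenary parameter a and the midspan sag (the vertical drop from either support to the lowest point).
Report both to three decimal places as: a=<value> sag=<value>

seed: a₀ = √(S³/(24(L−S))) = √(35.811³/(24·2.616)) = 27.045822
iter 1: u=0.662043  f(a)=+5.793e-02  f'(a)=-2.021e-01  a ← 27.045822 − (+5.793e-02/-2.021e-01) = 27.332524
iter 2: u=0.655099  f(a)=+9.341e-04  f'(a)=-1.956e-01  a ← 27.332524 − (+9.341e-04/-1.956e-01) = 27.337300
iter 3: u=0.654984  f(a)=+2.517e-07  f'(a)=-1.955e-01  a ← 27.337300 − (+2.517e-07/-1.955e-01) = 27.337301
iter 4: u=0.654984  f(a)=+1.421e-14  f'(a)=-1.955e-01  a ← 27.337301 − (+1.421e-14/-1.955e-01) = 27.337301
converged: |Δa| < 1e-12 after 4 iterations
sag = a·(cosh(S/(2a)) − 1) = 27.337301·(cosh(0.654984) − 1) = 6.076567
T_max/T_min = cosh(S/(2a)) = 1.222281

a=27.337 sag=6.077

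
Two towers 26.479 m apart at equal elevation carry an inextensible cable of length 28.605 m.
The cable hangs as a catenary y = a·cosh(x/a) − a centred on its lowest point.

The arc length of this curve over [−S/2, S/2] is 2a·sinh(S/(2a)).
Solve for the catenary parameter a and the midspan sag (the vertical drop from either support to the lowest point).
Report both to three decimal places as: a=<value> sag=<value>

a=19.301 sag=4.722

seed: a₀ = √(S³/(24(L−S))) = √(26.479³/(24·2.126)) = 19.075025
iter 1: u=0.694075  f(a)=+5.180e-02  f'(a)=-2.338e-01  a ← 19.075025 − (+5.180e-02/-2.338e-01) = 19.296551
iter 2: u=0.686107  f(a)=+9.162e-04  f'(a)=-2.256e-01  a ← 19.296551 − (+9.162e-04/-2.256e-01) = 19.300612
iter 3: u=0.685963  f(a)=+2.981e-07  f'(a)=-2.255e-01  a ← 19.300612 − (+2.981e-07/-2.255e-01) = 19.300613
iter 4: u=0.685963  f(a)=+2.842e-14  f'(a)=-2.255e-01  a ← 19.300613 − (+2.842e-14/-2.255e-01) = 19.300613
converged: |Δa| < 1e-12 after 4 iterations
sag = a·(cosh(S/(2a)) − 1) = 19.300613·(cosh(0.685963) − 1) = 4.721776
T_max/T_min = cosh(S/(2a)) = 1.244644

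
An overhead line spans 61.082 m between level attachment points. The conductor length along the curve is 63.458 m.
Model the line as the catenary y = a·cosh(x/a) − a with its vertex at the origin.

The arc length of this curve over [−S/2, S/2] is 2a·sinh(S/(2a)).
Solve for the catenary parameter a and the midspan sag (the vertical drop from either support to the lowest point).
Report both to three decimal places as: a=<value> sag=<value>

a=63.584 sag=7.477

seed: a₀ = √(S³/(24(L−S))) = √(61.082³/(24·2.376)) = 63.218041
iter 1: u=0.483106  f(a)=+2.788e-02  f'(a)=-7.694e-02  a ← 63.218041 − (+2.788e-02/-7.694e-02) = 63.580432
iter 2: u=0.480352  f(a)=+2.416e-04  f'(a)=-7.561e-02  a ← 63.580432 − (+2.416e-04/-7.561e-02) = 63.583627
iter 3: u=0.480328  f(a)=+1.848e-08  f'(a)=-7.560e-02  a ← 63.583627 − (+1.848e-08/-7.560e-02) = 63.583627
iter 4: u=0.480328  f(a)=+0.000e+00  f'(a)=-7.560e-02  a ← 63.583627 − (+0.000e+00/-7.560e-02) = 63.583627
converged: |Δa| < 1e-12 after 4 iterations
sag = a·(cosh(S/(2a)) − 1) = 63.583627·(cosh(0.480328) − 1) = 7.476960
T_max/T_min = cosh(S/(2a)) = 1.117593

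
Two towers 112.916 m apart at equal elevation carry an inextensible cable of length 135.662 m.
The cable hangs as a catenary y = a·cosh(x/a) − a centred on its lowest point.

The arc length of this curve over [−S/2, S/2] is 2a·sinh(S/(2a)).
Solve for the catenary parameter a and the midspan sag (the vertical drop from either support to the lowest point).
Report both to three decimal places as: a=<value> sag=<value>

a=52.839 sag=33.144

seed: a₀ = √(S³/(24(L−S))) = √(112.916³/(24·22.746)) = 51.354096
iter 1: u=1.099387  f(a)=+1.415e+00  f'(a)=-9.976e-01  a ← 51.354096 − (+1.415e+00/-9.976e-01) = 52.772264
iter 2: u=1.069842  f(a)=+6.072e-02  f'(a)=-9.137e-01  a ← 52.772264 − (+6.072e-02/-9.137e-01) = 52.838726
iter 3: u=1.068497  f(a)=+1.230e-04  f'(a)=-9.100e-01  a ← 52.838726 − (+1.230e-04/-9.100e-01) = 52.838861
iter 4: u=1.068494  f(a)=+5.066e-10  f'(a)=-9.100e-01  a ← 52.838861 − (+5.066e-10/-9.100e-01) = 52.838861
iter 5: u=1.068494  f(a)=+2.842e-14  f'(a)=-9.100e-01  a ← 52.838861 − (+2.842e-14/-9.100e-01) = 52.838861
converged: |Δa| < 1e-12 after 5 iterations
sag = a·(cosh(S/(2a)) − 1) = 52.838861·(cosh(1.068494) − 1) = 33.143636
T_max/T_min = cosh(S/(2a)) = 1.627259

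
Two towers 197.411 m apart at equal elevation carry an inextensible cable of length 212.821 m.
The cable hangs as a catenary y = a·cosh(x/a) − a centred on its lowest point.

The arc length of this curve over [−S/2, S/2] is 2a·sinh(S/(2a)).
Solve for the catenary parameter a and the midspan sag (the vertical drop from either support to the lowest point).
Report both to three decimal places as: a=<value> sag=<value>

seed: a₀ = √(S³/(24(L−S))) = √(197.411³/(24·15.410)) = 144.228166
iter 1: u=0.684370  f(a)=+3.649e-01  f'(a)=-2.239e-01  a ← 144.228166 − (+3.649e-01/-2.239e-01) = 145.858264
iter 2: u=0.676722  f(a)=+6.279e-03  f'(a)=-2.162e-01  a ← 145.858264 − (+6.279e-03/-2.162e-01) = 145.887304
iter 3: u=0.676587  f(a)=+1.931e-06  f'(a)=-2.161e-01  a ← 145.887304 − (+1.931e-06/-2.161e-01) = 145.887313
iter 4: u=0.676587  f(a)=+1.705e-13  f'(a)=-2.161e-01  a ← 145.887313 − (+1.705e-13/-2.161e-01) = 145.887313
converged: |Δa| < 1e-12 after 4 iterations
sag = a·(cosh(S/(2a)) − 1) = 145.887313·(cosh(0.676587) − 1) = 34.684840
T_max/T_min = cosh(S/(2a)) = 1.237751

a=145.887 sag=34.685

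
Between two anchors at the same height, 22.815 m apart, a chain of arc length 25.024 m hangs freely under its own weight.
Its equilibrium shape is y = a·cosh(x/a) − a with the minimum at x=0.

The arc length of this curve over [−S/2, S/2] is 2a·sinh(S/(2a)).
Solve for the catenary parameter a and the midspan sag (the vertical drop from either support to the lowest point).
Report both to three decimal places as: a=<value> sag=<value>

seed: a₀ = √(S³/(24(L−S))) = √(22.815³/(24·2.209)) = 14.966741
iter 1: u=0.762190  f(a)=+6.506e-02  f'(a)=-3.127e-01  a ← 14.966741 − (+6.506e-02/-3.127e-01) = 15.174798
iter 2: u=0.751740  f(a)=+1.381e-03  f'(a)=-2.995e-01  a ← 15.174798 − (+1.381e-03/-2.995e-01) = 15.179410
iter 3: u=0.751511  f(a)=+6.529e-07  f'(a)=-2.993e-01  a ← 15.179410 − (+6.529e-07/-2.993e-01) = 15.179412
iter 4: u=0.751511  f(a)=+1.492e-13  f'(a)=-2.993e-01  a ← 15.179412 − (+1.492e-13/-2.993e-01) = 15.179412
converged: |Δa| < 1e-12 after 4 iterations
sag = a·(cosh(S/(2a)) − 1) = 15.179412·(cosh(0.751511) − 1) = 4.492006
T_max/T_min = cosh(S/(2a)) = 1.295928

a=15.179 sag=4.492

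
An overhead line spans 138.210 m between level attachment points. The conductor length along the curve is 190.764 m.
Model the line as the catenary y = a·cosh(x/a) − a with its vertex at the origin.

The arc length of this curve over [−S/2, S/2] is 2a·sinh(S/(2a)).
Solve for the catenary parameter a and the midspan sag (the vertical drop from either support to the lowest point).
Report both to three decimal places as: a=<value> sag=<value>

a=48.161 sag=58.690

seed: a₀ = √(S³/(24(L−S))) = √(138.210³/(24·52.554)) = 45.751011
iter 1: u=1.510458  f(a)=+6.331e+00  f'(a)=-2.866e+00  a ← 45.751011 − (+6.331e+00/-2.866e+00) = 47.960024
iter 2: u=1.440888  f(a)=+4.874e-01  f'(a)=-2.440e+00  a ← 47.960024 − (+4.874e-01/-2.440e+00) = 48.159764
iter 3: u=1.434912  f(a)=+3.422e-03  f'(a)=-2.406e+00  a ← 48.159764 − (+3.422e-03/-2.406e+00) = 48.161186
iter 4: u=1.434869  f(a)=+1.712e-07  f'(a)=-2.406e+00  a ← 48.161186 − (+1.712e-07/-2.406e+00) = 48.161187
iter 5: u=1.434869  f(a)=+0.000e+00  f'(a)=-2.406e+00  a ← 48.161187 − (+0.000e+00/-2.406e+00) = 48.161187
converged: |Δa| < 1e-12 after 5 iterations
sag = a·(cosh(S/(2a)) − 1) = 48.161187·(cosh(1.434869) − 1) = 58.690233
T_max/T_min = cosh(S/(2a)) = 2.218621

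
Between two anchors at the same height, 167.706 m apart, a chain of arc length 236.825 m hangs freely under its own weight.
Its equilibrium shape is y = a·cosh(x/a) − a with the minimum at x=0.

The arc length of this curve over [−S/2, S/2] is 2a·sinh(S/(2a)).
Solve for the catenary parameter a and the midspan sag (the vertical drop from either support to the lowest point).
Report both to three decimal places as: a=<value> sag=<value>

seed: a₀ = √(S³/(24(L−S))) = √(167.706³/(24·69.119)) = 53.323489
iter 1: u=1.572534  f(a)=+9.067e+00  f'(a)=-3.293e+00  a ← 53.323489 − (+9.067e+00/-3.293e+00) = 56.077054
iter 2: u=1.495317  f(a)=+7.497e-01  f'(a)=-2.769e+00  a ← 56.077054 − (+7.497e-01/-2.769e+00) = 56.347797
iter 3: u=1.488133  f(a)=+6.145e-03  f'(a)=-2.724e+00  a ← 56.347797 − (+6.145e-03/-2.724e+00) = 56.350053
iter 4: u=1.488073  f(a)=+4.204e-07  f'(a)=-2.723e+00  a ← 56.350053 − (+4.204e-07/-2.723e+00) = 56.350053
iter 5: u=1.488073  f(a)=+0.000e+00  f'(a)=-2.723e+00  a ← 56.350053 − (+0.000e+00/-2.723e+00) = 56.350053
converged: |Δa| < 1e-12 after 5 iterations
sag = a·(cosh(S/(2a)) − 1) = 56.350053·(cosh(1.488073) − 1) = 74.786702
T_max/T_min = cosh(S/(2a)) = 2.327181

a=56.350 sag=74.787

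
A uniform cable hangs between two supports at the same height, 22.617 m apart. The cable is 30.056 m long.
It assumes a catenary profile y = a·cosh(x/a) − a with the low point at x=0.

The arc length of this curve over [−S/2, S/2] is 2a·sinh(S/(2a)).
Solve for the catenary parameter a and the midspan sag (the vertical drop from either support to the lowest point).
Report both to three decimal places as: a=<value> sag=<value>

seed: a₀ = √(S³/(24(L−S))) = √(22.617³/(24·7.439)) = 8.049884
iter 1: u=1.404803  f(a)=+7.695e-01  f'(a)=-2.240e+00  a ← 8.049884 − (+7.695e-01/-2.240e+00) = 8.393460
iter 2: u=1.347299  f(a)=+5.201e-02  f'(a)=-1.946e+00  a ← 8.393460 − (+5.201e-02/-1.946e+00) = 8.420181
iter 3: u=1.343023  f(a)=+2.756e-04  f'(a)=-1.926e+00  a ← 8.420181 − (+2.756e-04/-1.926e+00) = 8.420324
iter 4: u=1.343001  f(a)=+7.833e-09  f'(a)=-1.926e+00  a ← 8.420324 − (+7.833e-09/-1.926e+00) = 8.420324
iter 5: u=1.343001  f(a)=+3.553e-15  f'(a)=-1.926e+00  a ← 8.420324 − (+3.553e-15/-1.926e+00) = 8.420324
converged: |Δa| < 1e-12 after 5 iterations
sag = a·(cosh(S/(2a)) − 1) = 8.420324·(cosh(1.343001) − 1) = 8.805895
T_max/T_min = cosh(S/(2a)) = 2.045791

a=8.420 sag=8.806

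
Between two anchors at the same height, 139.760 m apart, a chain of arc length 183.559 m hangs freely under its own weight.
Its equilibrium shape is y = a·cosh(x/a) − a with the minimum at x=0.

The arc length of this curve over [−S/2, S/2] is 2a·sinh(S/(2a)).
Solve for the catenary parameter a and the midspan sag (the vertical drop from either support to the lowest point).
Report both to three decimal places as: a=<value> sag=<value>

seed: a₀ = √(S³/(24(L−S))) = √(139.760³/(24·43.799)) = 50.960845
iter 1: u=1.371249  f(a)=+4.307e+00  f'(a)=-2.065e+00  a ← 50.960845 − (+4.307e+00/-2.065e+00) = 53.046976
iter 2: u=1.317323  f(a)=+2.786e-01  f'(a)=-1.805e+00  a ← 53.046976 − (+2.786e-01/-1.805e+00) = 53.201287
iter 3: u=1.313502  f(a)=+1.344e-03  f'(a)=-1.788e+00  a ← 53.201287 − (+1.344e-03/-1.788e+00) = 53.202038
iter 4: u=1.313484  f(a)=+3.160e-08  f'(a)=-1.788e+00  a ← 53.202038 − (+3.160e-08/-1.788e+00) = 53.202038
iter 5: u=1.313484  f(a)=-2.842e-14  f'(a)=-1.788e+00  a ← 53.202038 − (-2.842e-14/-1.788e+00) = 53.202038
converged: |Δa| < 1e-12 after 5 iterations
sag = a·(cosh(S/(2a)) − 1) = 53.202038·(cosh(1.313484) − 1) = 52.882520
T_max/T_min = cosh(S/(2a)) = 1.993994

a=53.202 sag=52.883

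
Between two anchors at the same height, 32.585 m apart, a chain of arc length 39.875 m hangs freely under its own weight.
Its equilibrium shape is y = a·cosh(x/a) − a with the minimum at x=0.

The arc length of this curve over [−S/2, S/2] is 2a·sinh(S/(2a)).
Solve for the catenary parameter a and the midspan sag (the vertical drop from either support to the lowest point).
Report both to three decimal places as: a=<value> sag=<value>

seed: a₀ = √(S³/(24(L−S))) = √(32.585³/(24·7.290)) = 14.062327
iter 1: u=1.158592  f(a)=+5.052e-01  f'(a)=-1.183e+00  a ← 14.062327 − (+5.052e-01/-1.183e+00) = 14.489451
iter 2: u=1.124439  f(a)=+2.393e-02  f'(a)=-1.073e+00  a ← 14.489451 − (+2.393e-02/-1.073e+00) = 14.511751
iter 3: u=1.122711  f(a)=+5.961e-05  f'(a)=-1.068e+00  a ← 14.511751 − (+5.961e-05/-1.068e+00) = 14.511807
iter 4: u=1.122707  f(a)=+3.719e-10  f'(a)=-1.068e+00  a ← 14.511807 − (+3.719e-10/-1.068e+00) = 14.511807
iter 5: u=1.122707  f(a)=+0.000e+00  f'(a)=-1.068e+00  a ← 14.511807 − (+0.000e+00/-1.068e+00) = 14.511807
converged: |Δa| < 1e-12 after 5 iterations
sag = a·(cosh(S/(2a)) − 1) = 14.511807·(cosh(1.122707) − 1) = 10.147805
T_max/T_min = cosh(S/(2a)) = 1.699279

a=14.512 sag=10.148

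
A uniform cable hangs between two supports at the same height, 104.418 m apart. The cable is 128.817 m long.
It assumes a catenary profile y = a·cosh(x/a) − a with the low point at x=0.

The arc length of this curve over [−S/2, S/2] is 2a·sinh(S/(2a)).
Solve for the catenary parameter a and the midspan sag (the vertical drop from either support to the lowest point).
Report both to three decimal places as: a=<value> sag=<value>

a=45.562 sag=33.332

seed: a₀ = √(S³/(24(L−S))) = √(104.418³/(24·24.399)) = 44.093180
iter 1: u=1.184061  f(a)=+1.769e+00  f'(a)=-1.270e+00  a ← 44.093180 − (+1.769e+00/-1.270e+00) = 45.485951
iter 2: u=1.147805  f(a)=+8.726e-02  f'(a)=-1.147e+00  a ← 45.485951 − (+8.726e-02/-1.147e+00) = 45.562001
iter 3: u=1.145889  f(a)=+2.368e-04  f'(a)=-1.141e+00  a ← 45.562001 − (+2.368e-04/-1.141e+00) = 45.562208
iter 4: u=1.145884  f(a)=+1.754e-09  f'(a)=-1.141e+00  a ← 45.562208 − (+1.754e-09/-1.141e+00) = 45.562208
iter 5: u=1.145884  f(a)=+2.842e-14  f'(a)=-1.141e+00  a ← 45.562208 − (+2.842e-14/-1.141e+00) = 45.562208
converged: |Δa| < 1e-12 after 5 iterations
sag = a·(cosh(S/(2a)) − 1) = 45.562208·(cosh(1.145884) − 1) = 33.332467
T_max/T_min = cosh(S/(2a)) = 1.731581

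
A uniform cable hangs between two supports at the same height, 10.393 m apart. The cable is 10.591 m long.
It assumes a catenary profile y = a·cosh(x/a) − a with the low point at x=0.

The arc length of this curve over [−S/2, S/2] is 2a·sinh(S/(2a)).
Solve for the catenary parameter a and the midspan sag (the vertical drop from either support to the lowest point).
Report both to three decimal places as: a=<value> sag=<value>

a=15.414 sag=0.884

seed: a₀ = √(S³/(24(L−S))) = √(10.393³/(24·0.198)) = 15.369975
iter 1: u=0.338094  f(a)=+1.135e-03  f'(a)=-2.606e-02  a ← 15.369975 − (+1.135e-03/-2.606e-02) = 15.413518
iter 2: u=0.337139  f(a)=+4.840e-06  f'(a)=-2.584e-02  a ← 15.413518 − (+4.840e-06/-2.584e-02) = 15.413705
iter 3: u=0.337135  f(a)=+8.890e-11  f'(a)=-2.584e-02  a ← 15.413705 − (+8.890e-11/-2.584e-02) = 15.413705
iter 4: u=0.337135  f(a)=+0.000e+00  f'(a)=-2.584e-02  a ← 15.413705 − (+0.000e+00/-2.584e-02) = 15.413705
converged: |Δa| < 1e-12 after 4 iterations
sag = a·(cosh(S/(2a)) − 1) = 15.413705·(cosh(0.337135) − 1) = 0.884289
T_max/T_min = cosh(S/(2a)) = 1.057370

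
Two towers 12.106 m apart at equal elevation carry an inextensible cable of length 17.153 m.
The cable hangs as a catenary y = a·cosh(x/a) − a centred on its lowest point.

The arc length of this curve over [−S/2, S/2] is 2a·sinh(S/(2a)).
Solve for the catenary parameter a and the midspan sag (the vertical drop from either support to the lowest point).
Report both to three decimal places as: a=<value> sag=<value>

a=4.047 sag=5.437

seed: a₀ = √(S³/(24(L−S))) = √(12.106³/(24·5.047)) = 3.827179
iter 1: u=1.581583  f(a)=+6.702e-01  f'(a)=-3.359e+00  a ← 3.827179 − (+6.702e-01/-3.359e+00) = 4.026694
iter 2: u=1.503218  f(a)=+5.597e-02  f'(a)=-2.819e+00  a ← 4.026694 − (+5.597e-02/-2.819e+00) = 4.046547
iter 3: u=1.495843  f(a)=+4.690e-04  f'(a)=-2.772e+00  a ← 4.046547 − (+4.690e-04/-2.772e+00) = 4.046717
iter 4: u=1.495781  f(a)=+3.355e-08  f'(a)=-2.772e+00  a ← 4.046717 − (+3.355e-08/-2.772e+00) = 4.046717
iter 5: u=1.495781  f(a)=+0.000e+00  f'(a)=-2.772e+00  a ← 4.046717 − (+0.000e+00/-2.772e+00) = 4.046717
converged: |Δa| < 1e-12 after 5 iterations
sag = a·(cosh(S/(2a)) − 1) = 4.046717·(cosh(1.495781) − 1) = 5.436546
T_max/T_min = cosh(S/(2a)) = 2.343446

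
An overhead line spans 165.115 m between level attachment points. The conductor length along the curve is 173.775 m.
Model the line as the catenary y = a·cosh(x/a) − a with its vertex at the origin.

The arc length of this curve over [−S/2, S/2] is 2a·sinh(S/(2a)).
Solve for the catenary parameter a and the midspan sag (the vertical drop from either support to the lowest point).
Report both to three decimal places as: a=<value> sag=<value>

seed: a₀ = √(S³/(24(L−S))) = √(165.115³/(24·8.660)) = 147.168623
iter 1: u=0.560972  f(a)=+1.373e-01  f'(a)=-1.214e-01  a ← 147.168623 − (+1.373e-01/-1.214e-01) = 148.299168
iter 2: u=0.556696  f(a)=+1.598e-03  f'(a)=-1.186e-01  a ← 148.299168 − (+1.598e-03/-1.186e-01) = 148.312640
iter 3: u=0.556645  f(a)=+2.222e-07  f'(a)=-1.186e-01  a ← 148.312640 − (+2.222e-07/-1.186e-01) = 148.312642
iter 4: u=0.556645  f(a)=+0.000e+00  f'(a)=-1.186e-01  a ← 148.312642 − (+0.000e+00/-1.186e-01) = 148.312642
converged: |Δa| < 1e-12 after 4 iterations
sag = a·(cosh(S/(2a)) − 1) = 148.312642·(cosh(0.556645) − 1) = 23.577083
T_max/T_min = cosh(S/(2a)) = 1.158969

a=148.313 sag=23.577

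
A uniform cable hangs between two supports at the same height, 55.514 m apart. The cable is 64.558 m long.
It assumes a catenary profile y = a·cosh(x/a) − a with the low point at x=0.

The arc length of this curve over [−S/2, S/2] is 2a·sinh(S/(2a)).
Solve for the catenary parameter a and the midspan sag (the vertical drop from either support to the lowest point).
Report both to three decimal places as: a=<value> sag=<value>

seed: a₀ = √(S³/(24(L−S))) = √(55.514³/(24·9.044)) = 28.074878
iter 1: u=0.988677  f(a)=+4.524e-01  f'(a)=-7.095e-01  a ← 28.074878 − (+4.524e-01/-7.095e-01) = 28.712582
iter 2: u=0.966719  f(a)=+1.587e-02  f'(a)=-6.605e-01  a ← 28.712582 − (+1.587e-02/-6.605e-01) = 28.736617
iter 3: u=0.965911  f(a)=+2.112e-05  f'(a)=-6.587e-01  a ← 28.736617 − (+2.112e-05/-6.587e-01) = 28.736649
iter 4: u=0.965909  f(a)=+3.747e-11  f'(a)=-6.587e-01  a ← 28.736649 − (+3.747e-11/-6.587e-01) = 28.736649
iter 5: u=0.965909  f(a)=+1.421e-14  f'(a)=-6.587e-01  a ← 28.736649 − (+1.421e-14/-6.587e-01) = 28.736649
converged: |Δa| < 1e-12 after 5 iterations
sag = a·(cosh(S/(2a)) − 1) = 28.736649·(cosh(0.965909) − 1) = 14.480580
T_max/T_min = cosh(S/(2a)) = 1.503906

a=28.737 sag=14.481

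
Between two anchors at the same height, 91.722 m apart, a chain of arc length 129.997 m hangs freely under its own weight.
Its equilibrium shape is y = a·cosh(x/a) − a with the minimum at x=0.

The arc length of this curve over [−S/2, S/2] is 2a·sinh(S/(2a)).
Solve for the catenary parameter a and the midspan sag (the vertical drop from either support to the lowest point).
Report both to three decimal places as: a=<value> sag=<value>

seed: a₀ = √(S³/(24(L−S))) = √(91.722³/(24·38.275)) = 28.983248
iter 1: u=1.582328  f(a)=+5.087e+00  f'(a)=-3.364e+00  a ← 28.983248 − (+5.087e+00/-3.364e+00) = 30.495358
iter 2: u=1.503868  f(a)=+4.252e-01  f'(a)=-2.823e+00  a ← 30.495358 − (+4.252e-01/-2.823e+00) = 30.645969
iter 3: u=1.496477  f(a)=+3.570e-03  f'(a)=-2.776e+00  a ← 30.645969 − (+3.570e-03/-2.776e+00) = 30.647255
iter 4: u=1.496415  f(a)=+2.563e-07  f'(a)=-2.776e+00  a ← 30.647255 − (+2.563e-07/-2.776e+00) = 30.647255
iter 5: u=1.496415  f(a)=+2.842e-14  f'(a)=-2.776e+00  a ← 30.647255 − (+2.842e-14/-2.776e+00) = 30.647255
converged: |Δa| < 1e-12 after 5 iterations
sag = a·(cosh(S/(2a)) − 1) = 30.647255·(cosh(1.496415) − 1) = 41.214134
T_max/T_min = cosh(S/(2a)) = 2.344790

a=30.647 sag=41.214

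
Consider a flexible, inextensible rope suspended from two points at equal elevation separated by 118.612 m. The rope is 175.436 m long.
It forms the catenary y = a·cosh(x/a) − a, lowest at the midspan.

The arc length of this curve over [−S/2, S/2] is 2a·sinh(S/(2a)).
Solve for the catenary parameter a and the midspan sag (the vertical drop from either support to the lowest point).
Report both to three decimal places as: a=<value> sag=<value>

seed: a₀ = √(S³/(24(L−S))) = √(118.612³/(24·56.824)) = 34.980130
iter 1: u=1.695420  f(a)=+8.749e+00  f'(a)=-4.284e+00  a ← 34.980130 − (+8.749e+00/-4.284e+00) = 37.022333
iter 2: u=1.601898  f(a)=+8.247e-01  f'(a)=-3.511e+00  a ← 37.022333 − (+8.247e-01/-3.511e+00) = 37.257203
iter 3: u=1.591800  f(a)=+9.011e-03  f'(a)=-3.435e+00  a ← 37.257203 − (+9.011e-03/-3.435e+00) = 37.259826
iter 4: u=1.591688  f(a)=+1.102e-06  f'(a)=-3.434e+00  a ← 37.259826 − (+1.102e-06/-3.434e+00) = 37.259827
iter 5: u=1.591687  f(a)=+2.842e-14  f'(a)=-3.434e+00  a ← 37.259827 − (+2.842e-14/-3.434e+00) = 37.259827
converged: |Δa| < 1e-12 after 5 iterations
sag = a·(cosh(S/(2a)) − 1) = 37.259827·(cosh(1.591687) − 1) = 58.043595
T_max/T_min = cosh(S/(2a)) = 2.557806

a=37.260 sag=58.044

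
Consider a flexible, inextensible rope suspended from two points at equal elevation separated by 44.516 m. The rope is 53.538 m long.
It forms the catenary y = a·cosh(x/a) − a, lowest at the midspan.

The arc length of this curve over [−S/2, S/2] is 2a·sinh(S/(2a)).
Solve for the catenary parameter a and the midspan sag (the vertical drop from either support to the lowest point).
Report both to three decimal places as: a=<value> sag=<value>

a=20.771 sag=13.111

seed: a₀ = √(S³/(24(L−S))) = √(44.516³/(24·9.022)) = 20.184462
iter 1: u=1.102729  f(a)=+5.647e-01  f'(a)=-1.007e+00  a ← 20.184462 − (+5.647e-01/-1.007e+00) = 20.744960
iter 2: u=1.072935  f(a)=+2.438e-02  f'(a)=-9.222e-01  a ← 20.744960 − (+2.438e-02/-9.222e-01) = 20.771392
iter 3: u=1.071570  f(a)=+4.996e-05  f'(a)=-9.184e-01  a ← 20.771392 − (+4.996e-05/-9.184e-01) = 20.771446
iter 4: u=1.071567  f(a)=+2.108e-10  f'(a)=-9.184e-01  a ← 20.771446 − (+2.108e-10/-9.184e-01) = 20.771446
iter 5: u=1.071567  f(a)=+0.000e+00  f'(a)=-9.184e-01  a ← 20.771446 − (+0.000e+00/-9.184e-01) = 20.771446
converged: |Δa| < 1e-12 after 5 iterations
sag = a·(cosh(S/(2a)) − 1) = 20.771446·(cosh(1.071567) − 1) = 13.111180
T_max/T_min = cosh(S/(2a)) = 1.631212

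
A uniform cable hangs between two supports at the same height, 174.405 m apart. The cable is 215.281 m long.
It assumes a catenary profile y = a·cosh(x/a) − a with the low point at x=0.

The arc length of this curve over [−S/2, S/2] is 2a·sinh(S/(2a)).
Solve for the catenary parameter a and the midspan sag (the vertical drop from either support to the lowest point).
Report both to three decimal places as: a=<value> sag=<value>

a=75.993 sag=55.770

seed: a₀ = √(S³/(24(L−S))) = √(174.405³/(24·40.876)) = 73.535759
iter 1: u=1.185852  f(a)=+2.972e+00  f'(a)=-1.276e+00  a ← 73.535759 − (+2.972e+00/-1.276e+00) = 75.864849
iter 2: u=1.149445  f(a)=+1.471e-01  f'(a)=-1.153e+00  a ← 75.864849 − (+1.471e-01/-1.153e+00) = 75.992423
iter 3: u=1.147516  f(a)=+4.014e-04  f'(a)=-1.146e+00  a ← 75.992423 − (+4.014e-04/-1.146e+00) = 75.992773
iter 4: u=1.147510  f(a)=+3.010e-09  f'(a)=-1.146e+00  a ← 75.992773 − (+3.010e-09/-1.146e+00) = 75.992773
iter 5: u=1.147510  f(a)=-2.842e-14  f'(a)=-1.146e+00  a ← 75.992773 − (-2.842e-14/-1.146e+00) = 75.992773
converged: |Δa| < 1e-12 after 5 iterations
sag = a·(cosh(S/(2a)) − 1) = 75.992773·(cosh(1.147510) − 1) = 55.769812
T_max/T_min = cosh(S/(2a)) = 1.733883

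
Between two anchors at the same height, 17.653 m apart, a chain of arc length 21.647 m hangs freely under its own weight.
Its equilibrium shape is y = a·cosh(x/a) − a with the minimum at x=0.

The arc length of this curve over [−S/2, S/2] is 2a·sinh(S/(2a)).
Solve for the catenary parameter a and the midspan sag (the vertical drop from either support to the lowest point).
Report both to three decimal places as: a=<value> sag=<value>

seed: a₀ = √(S³/(24(L−S))) = √(17.653³/(24·3.994)) = 7.575619
iter 1: u=1.165119  f(a)=+2.800e-01  f'(a)=-1.205e+00  a ← 7.575619 − (+2.800e-01/-1.205e+00) = 7.808063
iter 2: u=1.130434  f(a)=+1.340e-02  f'(a)=-1.092e+00  a ← 7.808063 − (+1.340e-02/-1.092e+00) = 7.820340
iter 3: u=1.128659  f(a)=+3.414e-05  f'(a)=-1.086e+00  a ← 7.820340 − (+3.414e-05/-1.086e+00) = 7.820371
iter 4: u=1.128655  f(a)=+2.226e-10  f'(a)=-1.086e+00  a ← 7.820371 − (+2.226e-10/-1.086e+00) = 7.820371
iter 5: u=1.128655  f(a)=-3.553e-15  f'(a)=-1.086e+00  a ← 7.820371 − (-3.553e-15/-1.086e+00) = 7.820371
converged: |Δa| < 1e-12 after 5 iterations
sag = a·(cosh(S/(2a)) − 1) = 7.820371·(cosh(1.128655) − 1) = 5.532769
T_max/T_min = cosh(S/(2a)) = 1.707482

a=7.820 sag=5.533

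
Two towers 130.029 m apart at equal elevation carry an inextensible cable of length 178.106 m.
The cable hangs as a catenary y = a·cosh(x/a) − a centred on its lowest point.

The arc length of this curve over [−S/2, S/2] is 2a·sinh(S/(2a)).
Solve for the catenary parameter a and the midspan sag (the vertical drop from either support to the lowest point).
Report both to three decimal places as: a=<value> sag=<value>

a=45.891 sag=54.291

seed: a₀ = √(S³/(24(L−S))) = √(130.029³/(24·48.077)) = 43.650179
iter 1: u=1.489444  f(a)=+5.623e+00  f'(a)=-2.732e+00  a ← 43.650179 − (+5.623e+00/-2.732e+00) = 45.708603
iter 2: u=1.422369  f(a)=+4.222e-01  f'(a)=-2.336e+00  a ← 45.708603 − (+4.222e-01/-2.336e+00) = 45.889383
iter 3: u=1.416766  f(a)=+2.808e-03  f'(a)=-2.305e+00  a ← 45.889383 − (+2.808e-03/-2.305e+00) = 45.890601
iter 4: u=1.416728  f(a)=+1.260e-07  f'(a)=-2.304e+00  a ← 45.890601 − (+1.260e-07/-2.304e+00) = 45.890601
iter 5: u=1.416728  f(a)=+2.842e-14  f'(a)=-2.304e+00  a ← 45.890601 − (+2.842e-14/-2.304e+00) = 45.890601
converged: |Δa| < 1e-12 after 5 iterations
sag = a·(cosh(S/(2a)) − 1) = 45.890601·(cosh(1.416728) − 1) = 54.291154
T_max/T_min = cosh(S/(2a)) = 2.183056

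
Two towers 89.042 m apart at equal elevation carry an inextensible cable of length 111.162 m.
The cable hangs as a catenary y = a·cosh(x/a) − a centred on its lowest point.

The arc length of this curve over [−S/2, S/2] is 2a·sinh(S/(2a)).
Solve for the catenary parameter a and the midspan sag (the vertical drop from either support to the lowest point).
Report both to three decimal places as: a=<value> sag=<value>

a=37.754 sag=29.437

seed: a₀ = √(S³/(24(L−S))) = √(89.042³/(24·22.120)) = 36.466508
iter 1: u=1.220874  f(a)=+1.708e+00  f'(a)=-1.404e+00  a ← 36.466508 − (+1.708e+00/-1.404e+00) = 37.683313
iter 2: u=1.181451  f(a)=+8.923e-02  f'(a)=-1.261e+00  a ← 37.683313 − (+8.923e-02/-1.261e+00) = 37.754088
iter 3: u=1.179237  f(a)=+2.731e-04  f'(a)=-1.253e+00  a ← 37.754088 − (+2.731e-04/-1.253e+00) = 37.754306
iter 4: u=1.179230  f(a)=+2.577e-09  f'(a)=-1.253e+00  a ← 37.754306 − (+2.577e-09/-1.253e+00) = 37.754306
iter 5: u=1.179230  f(a)=+2.842e-14  f'(a)=-1.253e+00  a ← 37.754306 − (+2.842e-14/-1.253e+00) = 37.754306
converged: |Δa| < 1e-12 after 5 iterations
sag = a·(cosh(S/(2a)) − 1) = 37.754306·(cosh(1.179230) − 1) = 29.436729
T_max/T_min = cosh(S/(2a)) = 1.779692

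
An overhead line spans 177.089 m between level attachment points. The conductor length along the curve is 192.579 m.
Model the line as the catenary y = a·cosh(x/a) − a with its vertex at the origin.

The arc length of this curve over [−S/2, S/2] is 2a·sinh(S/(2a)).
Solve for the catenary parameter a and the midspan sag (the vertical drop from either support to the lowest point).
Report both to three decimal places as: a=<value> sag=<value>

a=123.796 sag=33.039

seed: a₀ = √(S³/(24(L−S))) = √(177.089³/(24·15.490)) = 122.223875
iter 1: u=0.724445  f(a)=+4.116e-01  f'(a)=-2.670e-01  a ← 122.223875 − (+4.116e-01/-2.670e-01) = 123.765274
iter 2: u=0.715423  f(a)=+7.916e-03  f'(a)=-2.568e-01  a ← 123.765274 − (+7.916e-03/-2.568e-01) = 123.796093
iter 3: u=0.715245  f(a)=+3.055e-06  f'(a)=-2.566e-01  a ← 123.796093 − (+3.055e-06/-2.566e-01) = 123.796105
iter 4: u=0.715245  f(a)=+4.263e-13  f'(a)=-2.566e-01  a ← 123.796105 − (+4.263e-13/-2.566e-01) = 123.796105
converged: |Δa| < 1e-12 after 4 iterations
sag = a·(cosh(S/(2a)) − 1) = 123.796105·(cosh(0.715245) − 1) = 33.038660
T_max/T_min = cosh(S/(2a)) = 1.266880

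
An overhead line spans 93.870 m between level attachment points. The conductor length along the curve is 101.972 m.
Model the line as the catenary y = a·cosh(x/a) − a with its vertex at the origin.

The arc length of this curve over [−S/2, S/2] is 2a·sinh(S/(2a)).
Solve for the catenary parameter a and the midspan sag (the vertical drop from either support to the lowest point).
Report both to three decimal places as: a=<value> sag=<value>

a=66.049 sag=17.390

seed: a₀ = √(S³/(24(L−S))) = √(93.870³/(24·8.102)) = 65.221155
iter 1: u=0.719628  f(a)=+2.124e-01  f'(a)=-2.616e-01  a ← 65.221155 − (+2.124e-01/-2.616e-01) = 66.033198
iter 2: u=0.710779  f(a)=+4.032e-03  f'(a)=-2.517e-01  a ← 66.033198 − (+4.032e-03/-2.517e-01) = 66.049216
iter 3: u=0.710606  f(a)=+1.515e-06  f'(a)=-2.515e-01  a ← 66.049216 − (+1.515e-06/-2.515e-01) = 66.049222
iter 4: u=0.710606  f(a)=+2.274e-13  f'(a)=-2.515e-01  a ← 66.049222 − (+2.274e-13/-2.515e-01) = 66.049222
converged: |Δa| < 1e-12 after 4 iterations
sag = a·(cosh(S/(2a)) − 1) = 66.049222·(cosh(0.710606) − 1) = 17.389809
T_max/T_min = cosh(S/(2a)) = 1.263286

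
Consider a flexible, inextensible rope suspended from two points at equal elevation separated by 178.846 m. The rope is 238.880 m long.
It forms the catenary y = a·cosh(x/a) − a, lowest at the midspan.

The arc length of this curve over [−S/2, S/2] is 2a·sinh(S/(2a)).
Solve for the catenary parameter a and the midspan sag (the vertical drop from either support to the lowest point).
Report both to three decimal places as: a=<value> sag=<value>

a=65.966 sag=70.480

seed: a₀ = √(S³/(24(L−S))) = √(178.846³/(24·60.034)) = 63.010741
iter 1: u=1.419171  f(a)=+6.344e+00  f'(a)=-2.318e+00  a ← 63.010741 − (+6.344e+00/-2.318e+00) = 65.747518
iter 2: u=1.360097  f(a)=+4.367e-01  f'(a)=-2.009e+00  a ← 65.747518 − (+4.367e-01/-2.009e+00) = 65.964912
iter 3: u=1.355615  f(a)=+2.408e-03  f'(a)=-1.987e+00  a ← 65.964912 − (+2.408e-03/-1.987e+00) = 65.966124
iter 4: u=1.355590  f(a)=+7.410e-08  f'(a)=-1.987e+00  a ← 65.966124 − (+7.410e-08/-1.987e+00) = 65.966124
iter 5: u=1.355590  f(a)=+0.000e+00  f'(a)=-1.987e+00  a ← 65.966124 − (+0.000e+00/-1.987e+00) = 65.966124
converged: |Δa| < 1e-12 after 5 iterations
sag = a·(cosh(S/(2a)) − 1) = 65.966124·(cosh(1.355590) − 1) = 70.479627
T_max/T_min = cosh(S/(2a)) = 2.068422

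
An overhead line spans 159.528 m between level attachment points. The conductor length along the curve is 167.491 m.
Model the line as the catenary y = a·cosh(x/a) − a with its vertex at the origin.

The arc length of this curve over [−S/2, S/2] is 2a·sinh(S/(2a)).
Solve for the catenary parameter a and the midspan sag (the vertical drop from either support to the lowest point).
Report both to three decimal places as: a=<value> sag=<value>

seed: a₀ = √(S³/(24(L−S))) = √(159.528³/(24·7.963)) = 145.750953
iter 1: u=0.547262  f(a)=+1.201e-01  f'(a)=-1.126e-01  a ← 145.750953 − (+1.201e-01/-1.126e-01) = 146.817768
iter 2: u=0.543286  f(a)=+1.331e-03  f'(a)=-1.101e-01  a ← 146.817768 − (+1.331e-03/-1.101e-01) = 146.829861
iter 3: u=0.543241  f(a)=+1.677e-07  f'(a)=-1.101e-01  a ← 146.829861 − (+1.677e-07/-1.101e-01) = 146.829863
iter 4: u=0.543241  f(a)=+2.842e-14  f'(a)=-1.101e-01  a ← 146.829863 − (+2.842e-14/-1.101e-01) = 146.829863
converged: |Δa| < 1e-12 after 4 iterations
sag = a·(cosh(S/(2a)) − 1) = 146.829863·(cosh(0.543241) − 1) = 22.203617
T_max/T_min = cosh(S/(2a)) = 1.151220

a=146.830 sag=22.204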